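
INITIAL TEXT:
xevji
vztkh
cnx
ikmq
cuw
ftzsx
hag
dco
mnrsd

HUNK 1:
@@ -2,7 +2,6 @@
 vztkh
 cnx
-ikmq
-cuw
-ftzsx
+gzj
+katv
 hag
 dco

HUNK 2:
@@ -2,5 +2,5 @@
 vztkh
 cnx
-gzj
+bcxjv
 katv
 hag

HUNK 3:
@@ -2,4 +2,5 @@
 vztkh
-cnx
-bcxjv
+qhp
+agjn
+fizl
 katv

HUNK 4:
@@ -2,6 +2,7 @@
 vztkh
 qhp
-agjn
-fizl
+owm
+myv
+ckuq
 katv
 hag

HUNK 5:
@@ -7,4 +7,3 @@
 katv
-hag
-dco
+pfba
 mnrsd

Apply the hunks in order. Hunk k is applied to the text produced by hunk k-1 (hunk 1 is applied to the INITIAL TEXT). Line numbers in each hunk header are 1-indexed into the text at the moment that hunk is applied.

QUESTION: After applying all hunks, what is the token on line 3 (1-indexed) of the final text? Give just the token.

Answer: qhp

Derivation:
Hunk 1: at line 2 remove [ikmq,cuw,ftzsx] add [gzj,katv] -> 8 lines: xevji vztkh cnx gzj katv hag dco mnrsd
Hunk 2: at line 2 remove [gzj] add [bcxjv] -> 8 lines: xevji vztkh cnx bcxjv katv hag dco mnrsd
Hunk 3: at line 2 remove [cnx,bcxjv] add [qhp,agjn,fizl] -> 9 lines: xevji vztkh qhp agjn fizl katv hag dco mnrsd
Hunk 4: at line 2 remove [agjn,fizl] add [owm,myv,ckuq] -> 10 lines: xevji vztkh qhp owm myv ckuq katv hag dco mnrsd
Hunk 5: at line 7 remove [hag,dco] add [pfba] -> 9 lines: xevji vztkh qhp owm myv ckuq katv pfba mnrsd
Final line 3: qhp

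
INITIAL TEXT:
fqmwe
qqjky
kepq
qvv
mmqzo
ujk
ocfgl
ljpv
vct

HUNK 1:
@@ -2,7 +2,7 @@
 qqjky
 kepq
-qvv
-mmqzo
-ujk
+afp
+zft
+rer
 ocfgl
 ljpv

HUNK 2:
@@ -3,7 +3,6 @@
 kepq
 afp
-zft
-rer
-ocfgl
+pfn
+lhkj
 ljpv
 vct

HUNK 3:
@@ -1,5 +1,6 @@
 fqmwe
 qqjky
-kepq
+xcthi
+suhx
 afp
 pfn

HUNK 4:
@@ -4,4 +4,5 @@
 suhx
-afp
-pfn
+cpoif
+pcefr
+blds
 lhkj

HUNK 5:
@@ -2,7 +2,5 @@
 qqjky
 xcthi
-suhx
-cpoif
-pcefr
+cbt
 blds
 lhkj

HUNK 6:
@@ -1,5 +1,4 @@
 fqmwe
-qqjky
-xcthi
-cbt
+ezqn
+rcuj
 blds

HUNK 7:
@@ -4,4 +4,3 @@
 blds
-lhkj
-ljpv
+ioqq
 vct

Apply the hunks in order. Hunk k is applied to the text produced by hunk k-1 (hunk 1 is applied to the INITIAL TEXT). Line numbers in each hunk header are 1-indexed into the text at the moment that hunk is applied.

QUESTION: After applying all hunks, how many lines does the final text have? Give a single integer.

Answer: 6

Derivation:
Hunk 1: at line 2 remove [qvv,mmqzo,ujk] add [afp,zft,rer] -> 9 lines: fqmwe qqjky kepq afp zft rer ocfgl ljpv vct
Hunk 2: at line 3 remove [zft,rer,ocfgl] add [pfn,lhkj] -> 8 lines: fqmwe qqjky kepq afp pfn lhkj ljpv vct
Hunk 3: at line 1 remove [kepq] add [xcthi,suhx] -> 9 lines: fqmwe qqjky xcthi suhx afp pfn lhkj ljpv vct
Hunk 4: at line 4 remove [afp,pfn] add [cpoif,pcefr,blds] -> 10 lines: fqmwe qqjky xcthi suhx cpoif pcefr blds lhkj ljpv vct
Hunk 5: at line 2 remove [suhx,cpoif,pcefr] add [cbt] -> 8 lines: fqmwe qqjky xcthi cbt blds lhkj ljpv vct
Hunk 6: at line 1 remove [qqjky,xcthi,cbt] add [ezqn,rcuj] -> 7 lines: fqmwe ezqn rcuj blds lhkj ljpv vct
Hunk 7: at line 4 remove [lhkj,ljpv] add [ioqq] -> 6 lines: fqmwe ezqn rcuj blds ioqq vct
Final line count: 6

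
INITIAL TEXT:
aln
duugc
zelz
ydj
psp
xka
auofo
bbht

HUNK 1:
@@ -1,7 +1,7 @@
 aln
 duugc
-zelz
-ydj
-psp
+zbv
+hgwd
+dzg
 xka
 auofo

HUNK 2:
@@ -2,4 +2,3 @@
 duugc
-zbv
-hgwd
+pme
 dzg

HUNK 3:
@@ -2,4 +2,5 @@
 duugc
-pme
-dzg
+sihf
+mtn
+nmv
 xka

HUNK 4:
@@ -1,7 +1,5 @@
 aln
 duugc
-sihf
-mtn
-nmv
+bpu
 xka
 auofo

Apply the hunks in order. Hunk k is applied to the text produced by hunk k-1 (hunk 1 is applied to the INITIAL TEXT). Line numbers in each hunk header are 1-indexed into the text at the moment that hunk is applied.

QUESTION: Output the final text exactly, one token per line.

Answer: aln
duugc
bpu
xka
auofo
bbht

Derivation:
Hunk 1: at line 1 remove [zelz,ydj,psp] add [zbv,hgwd,dzg] -> 8 lines: aln duugc zbv hgwd dzg xka auofo bbht
Hunk 2: at line 2 remove [zbv,hgwd] add [pme] -> 7 lines: aln duugc pme dzg xka auofo bbht
Hunk 3: at line 2 remove [pme,dzg] add [sihf,mtn,nmv] -> 8 lines: aln duugc sihf mtn nmv xka auofo bbht
Hunk 4: at line 1 remove [sihf,mtn,nmv] add [bpu] -> 6 lines: aln duugc bpu xka auofo bbht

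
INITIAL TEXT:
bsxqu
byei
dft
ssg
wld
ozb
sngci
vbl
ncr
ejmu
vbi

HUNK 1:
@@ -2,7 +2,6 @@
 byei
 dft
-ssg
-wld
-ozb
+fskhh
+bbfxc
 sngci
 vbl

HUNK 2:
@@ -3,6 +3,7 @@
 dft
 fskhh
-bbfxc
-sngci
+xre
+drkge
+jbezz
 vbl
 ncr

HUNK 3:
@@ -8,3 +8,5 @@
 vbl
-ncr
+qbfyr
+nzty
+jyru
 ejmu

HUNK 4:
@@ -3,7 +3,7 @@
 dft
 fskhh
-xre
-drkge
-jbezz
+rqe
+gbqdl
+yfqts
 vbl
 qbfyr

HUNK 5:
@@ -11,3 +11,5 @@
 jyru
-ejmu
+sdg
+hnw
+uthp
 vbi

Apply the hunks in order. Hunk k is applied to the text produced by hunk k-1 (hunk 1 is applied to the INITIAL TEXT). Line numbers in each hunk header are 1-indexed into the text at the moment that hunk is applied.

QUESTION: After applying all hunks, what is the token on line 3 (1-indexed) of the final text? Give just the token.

Answer: dft

Derivation:
Hunk 1: at line 2 remove [ssg,wld,ozb] add [fskhh,bbfxc] -> 10 lines: bsxqu byei dft fskhh bbfxc sngci vbl ncr ejmu vbi
Hunk 2: at line 3 remove [bbfxc,sngci] add [xre,drkge,jbezz] -> 11 lines: bsxqu byei dft fskhh xre drkge jbezz vbl ncr ejmu vbi
Hunk 3: at line 8 remove [ncr] add [qbfyr,nzty,jyru] -> 13 lines: bsxqu byei dft fskhh xre drkge jbezz vbl qbfyr nzty jyru ejmu vbi
Hunk 4: at line 3 remove [xre,drkge,jbezz] add [rqe,gbqdl,yfqts] -> 13 lines: bsxqu byei dft fskhh rqe gbqdl yfqts vbl qbfyr nzty jyru ejmu vbi
Hunk 5: at line 11 remove [ejmu] add [sdg,hnw,uthp] -> 15 lines: bsxqu byei dft fskhh rqe gbqdl yfqts vbl qbfyr nzty jyru sdg hnw uthp vbi
Final line 3: dft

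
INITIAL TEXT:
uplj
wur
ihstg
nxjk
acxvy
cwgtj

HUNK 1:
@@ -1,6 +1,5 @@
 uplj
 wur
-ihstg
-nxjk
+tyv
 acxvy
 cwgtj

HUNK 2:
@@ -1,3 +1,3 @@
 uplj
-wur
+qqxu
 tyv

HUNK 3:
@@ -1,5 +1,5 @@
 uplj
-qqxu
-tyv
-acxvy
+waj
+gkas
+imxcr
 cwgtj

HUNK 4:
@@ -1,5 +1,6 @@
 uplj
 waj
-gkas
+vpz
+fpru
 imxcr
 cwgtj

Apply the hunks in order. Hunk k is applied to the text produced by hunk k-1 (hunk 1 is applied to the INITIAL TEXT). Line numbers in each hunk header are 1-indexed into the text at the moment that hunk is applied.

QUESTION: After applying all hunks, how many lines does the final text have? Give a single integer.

Answer: 6

Derivation:
Hunk 1: at line 1 remove [ihstg,nxjk] add [tyv] -> 5 lines: uplj wur tyv acxvy cwgtj
Hunk 2: at line 1 remove [wur] add [qqxu] -> 5 lines: uplj qqxu tyv acxvy cwgtj
Hunk 3: at line 1 remove [qqxu,tyv,acxvy] add [waj,gkas,imxcr] -> 5 lines: uplj waj gkas imxcr cwgtj
Hunk 4: at line 1 remove [gkas] add [vpz,fpru] -> 6 lines: uplj waj vpz fpru imxcr cwgtj
Final line count: 6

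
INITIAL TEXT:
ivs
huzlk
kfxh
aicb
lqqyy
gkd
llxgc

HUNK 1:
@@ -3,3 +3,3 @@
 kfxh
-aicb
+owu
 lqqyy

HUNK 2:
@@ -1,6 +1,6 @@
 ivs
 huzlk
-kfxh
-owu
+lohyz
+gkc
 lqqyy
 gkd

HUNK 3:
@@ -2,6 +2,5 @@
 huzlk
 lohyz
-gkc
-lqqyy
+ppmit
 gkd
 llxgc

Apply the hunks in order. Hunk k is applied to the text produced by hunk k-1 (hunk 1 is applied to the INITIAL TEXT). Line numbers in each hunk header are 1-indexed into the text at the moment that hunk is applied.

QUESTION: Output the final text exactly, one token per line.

Hunk 1: at line 3 remove [aicb] add [owu] -> 7 lines: ivs huzlk kfxh owu lqqyy gkd llxgc
Hunk 2: at line 1 remove [kfxh,owu] add [lohyz,gkc] -> 7 lines: ivs huzlk lohyz gkc lqqyy gkd llxgc
Hunk 3: at line 2 remove [gkc,lqqyy] add [ppmit] -> 6 lines: ivs huzlk lohyz ppmit gkd llxgc

Answer: ivs
huzlk
lohyz
ppmit
gkd
llxgc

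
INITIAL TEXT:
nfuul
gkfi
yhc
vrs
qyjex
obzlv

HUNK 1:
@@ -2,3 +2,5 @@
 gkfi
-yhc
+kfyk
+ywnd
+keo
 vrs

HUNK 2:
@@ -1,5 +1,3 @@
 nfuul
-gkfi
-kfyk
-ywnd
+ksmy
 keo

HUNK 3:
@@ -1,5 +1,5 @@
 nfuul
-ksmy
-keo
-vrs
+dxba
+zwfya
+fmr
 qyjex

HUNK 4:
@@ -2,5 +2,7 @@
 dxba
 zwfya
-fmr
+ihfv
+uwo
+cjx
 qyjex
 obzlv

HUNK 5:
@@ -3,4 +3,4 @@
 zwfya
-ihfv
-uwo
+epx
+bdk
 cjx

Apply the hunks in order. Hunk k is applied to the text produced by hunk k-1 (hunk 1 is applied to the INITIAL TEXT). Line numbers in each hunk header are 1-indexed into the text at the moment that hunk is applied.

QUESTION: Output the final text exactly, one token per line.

Answer: nfuul
dxba
zwfya
epx
bdk
cjx
qyjex
obzlv

Derivation:
Hunk 1: at line 2 remove [yhc] add [kfyk,ywnd,keo] -> 8 lines: nfuul gkfi kfyk ywnd keo vrs qyjex obzlv
Hunk 2: at line 1 remove [gkfi,kfyk,ywnd] add [ksmy] -> 6 lines: nfuul ksmy keo vrs qyjex obzlv
Hunk 3: at line 1 remove [ksmy,keo,vrs] add [dxba,zwfya,fmr] -> 6 lines: nfuul dxba zwfya fmr qyjex obzlv
Hunk 4: at line 2 remove [fmr] add [ihfv,uwo,cjx] -> 8 lines: nfuul dxba zwfya ihfv uwo cjx qyjex obzlv
Hunk 5: at line 3 remove [ihfv,uwo] add [epx,bdk] -> 8 lines: nfuul dxba zwfya epx bdk cjx qyjex obzlv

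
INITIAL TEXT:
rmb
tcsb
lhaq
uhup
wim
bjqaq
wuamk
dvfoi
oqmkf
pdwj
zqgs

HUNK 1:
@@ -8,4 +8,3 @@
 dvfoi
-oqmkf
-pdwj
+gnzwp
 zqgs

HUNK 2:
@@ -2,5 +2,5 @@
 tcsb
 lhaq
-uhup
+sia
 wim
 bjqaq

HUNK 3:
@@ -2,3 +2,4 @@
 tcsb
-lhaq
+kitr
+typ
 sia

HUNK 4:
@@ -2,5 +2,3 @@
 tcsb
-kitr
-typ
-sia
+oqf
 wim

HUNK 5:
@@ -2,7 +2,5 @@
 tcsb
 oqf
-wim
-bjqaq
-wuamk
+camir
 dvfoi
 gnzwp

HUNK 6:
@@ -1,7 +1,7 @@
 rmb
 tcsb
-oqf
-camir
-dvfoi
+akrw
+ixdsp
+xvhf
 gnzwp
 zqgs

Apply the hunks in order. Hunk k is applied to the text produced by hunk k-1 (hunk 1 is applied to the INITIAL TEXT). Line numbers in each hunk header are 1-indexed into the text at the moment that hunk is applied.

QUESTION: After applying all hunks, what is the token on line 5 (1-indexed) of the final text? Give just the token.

Hunk 1: at line 8 remove [oqmkf,pdwj] add [gnzwp] -> 10 lines: rmb tcsb lhaq uhup wim bjqaq wuamk dvfoi gnzwp zqgs
Hunk 2: at line 2 remove [uhup] add [sia] -> 10 lines: rmb tcsb lhaq sia wim bjqaq wuamk dvfoi gnzwp zqgs
Hunk 3: at line 2 remove [lhaq] add [kitr,typ] -> 11 lines: rmb tcsb kitr typ sia wim bjqaq wuamk dvfoi gnzwp zqgs
Hunk 4: at line 2 remove [kitr,typ,sia] add [oqf] -> 9 lines: rmb tcsb oqf wim bjqaq wuamk dvfoi gnzwp zqgs
Hunk 5: at line 2 remove [wim,bjqaq,wuamk] add [camir] -> 7 lines: rmb tcsb oqf camir dvfoi gnzwp zqgs
Hunk 6: at line 1 remove [oqf,camir,dvfoi] add [akrw,ixdsp,xvhf] -> 7 lines: rmb tcsb akrw ixdsp xvhf gnzwp zqgs
Final line 5: xvhf

Answer: xvhf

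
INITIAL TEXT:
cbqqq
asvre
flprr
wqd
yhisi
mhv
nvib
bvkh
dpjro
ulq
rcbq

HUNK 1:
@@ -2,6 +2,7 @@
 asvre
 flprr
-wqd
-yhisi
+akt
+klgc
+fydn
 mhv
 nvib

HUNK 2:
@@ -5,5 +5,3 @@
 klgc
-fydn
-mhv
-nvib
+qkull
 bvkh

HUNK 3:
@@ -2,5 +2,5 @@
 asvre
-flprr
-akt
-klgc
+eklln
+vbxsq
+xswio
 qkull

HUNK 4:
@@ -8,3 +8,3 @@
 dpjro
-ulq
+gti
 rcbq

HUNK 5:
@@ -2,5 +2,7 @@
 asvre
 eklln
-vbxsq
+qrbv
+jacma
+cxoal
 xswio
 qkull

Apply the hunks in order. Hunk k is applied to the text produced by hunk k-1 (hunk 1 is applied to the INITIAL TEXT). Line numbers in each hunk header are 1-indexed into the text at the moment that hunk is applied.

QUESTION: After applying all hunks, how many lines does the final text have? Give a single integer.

Hunk 1: at line 2 remove [wqd,yhisi] add [akt,klgc,fydn] -> 12 lines: cbqqq asvre flprr akt klgc fydn mhv nvib bvkh dpjro ulq rcbq
Hunk 2: at line 5 remove [fydn,mhv,nvib] add [qkull] -> 10 lines: cbqqq asvre flprr akt klgc qkull bvkh dpjro ulq rcbq
Hunk 3: at line 2 remove [flprr,akt,klgc] add [eklln,vbxsq,xswio] -> 10 lines: cbqqq asvre eklln vbxsq xswio qkull bvkh dpjro ulq rcbq
Hunk 4: at line 8 remove [ulq] add [gti] -> 10 lines: cbqqq asvre eklln vbxsq xswio qkull bvkh dpjro gti rcbq
Hunk 5: at line 2 remove [vbxsq] add [qrbv,jacma,cxoal] -> 12 lines: cbqqq asvre eklln qrbv jacma cxoal xswio qkull bvkh dpjro gti rcbq
Final line count: 12

Answer: 12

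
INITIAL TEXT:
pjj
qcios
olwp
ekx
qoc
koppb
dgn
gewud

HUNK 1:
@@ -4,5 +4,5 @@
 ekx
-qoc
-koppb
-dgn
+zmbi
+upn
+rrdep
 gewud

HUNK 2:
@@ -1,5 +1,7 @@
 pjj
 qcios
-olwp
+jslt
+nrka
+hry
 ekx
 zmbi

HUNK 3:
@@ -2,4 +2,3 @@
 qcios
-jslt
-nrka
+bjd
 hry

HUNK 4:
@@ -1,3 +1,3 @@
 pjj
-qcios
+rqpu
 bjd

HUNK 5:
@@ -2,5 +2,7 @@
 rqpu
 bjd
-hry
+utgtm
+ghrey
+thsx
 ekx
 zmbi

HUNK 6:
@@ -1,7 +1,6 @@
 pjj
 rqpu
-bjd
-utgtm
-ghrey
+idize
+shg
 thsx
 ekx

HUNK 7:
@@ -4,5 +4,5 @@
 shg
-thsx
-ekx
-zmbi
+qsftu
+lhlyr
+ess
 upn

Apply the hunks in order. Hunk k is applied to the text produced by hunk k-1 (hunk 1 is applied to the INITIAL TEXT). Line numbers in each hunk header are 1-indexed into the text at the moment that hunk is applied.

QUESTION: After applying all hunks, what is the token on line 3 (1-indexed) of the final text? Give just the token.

Hunk 1: at line 4 remove [qoc,koppb,dgn] add [zmbi,upn,rrdep] -> 8 lines: pjj qcios olwp ekx zmbi upn rrdep gewud
Hunk 2: at line 1 remove [olwp] add [jslt,nrka,hry] -> 10 lines: pjj qcios jslt nrka hry ekx zmbi upn rrdep gewud
Hunk 3: at line 2 remove [jslt,nrka] add [bjd] -> 9 lines: pjj qcios bjd hry ekx zmbi upn rrdep gewud
Hunk 4: at line 1 remove [qcios] add [rqpu] -> 9 lines: pjj rqpu bjd hry ekx zmbi upn rrdep gewud
Hunk 5: at line 2 remove [hry] add [utgtm,ghrey,thsx] -> 11 lines: pjj rqpu bjd utgtm ghrey thsx ekx zmbi upn rrdep gewud
Hunk 6: at line 1 remove [bjd,utgtm,ghrey] add [idize,shg] -> 10 lines: pjj rqpu idize shg thsx ekx zmbi upn rrdep gewud
Hunk 7: at line 4 remove [thsx,ekx,zmbi] add [qsftu,lhlyr,ess] -> 10 lines: pjj rqpu idize shg qsftu lhlyr ess upn rrdep gewud
Final line 3: idize

Answer: idize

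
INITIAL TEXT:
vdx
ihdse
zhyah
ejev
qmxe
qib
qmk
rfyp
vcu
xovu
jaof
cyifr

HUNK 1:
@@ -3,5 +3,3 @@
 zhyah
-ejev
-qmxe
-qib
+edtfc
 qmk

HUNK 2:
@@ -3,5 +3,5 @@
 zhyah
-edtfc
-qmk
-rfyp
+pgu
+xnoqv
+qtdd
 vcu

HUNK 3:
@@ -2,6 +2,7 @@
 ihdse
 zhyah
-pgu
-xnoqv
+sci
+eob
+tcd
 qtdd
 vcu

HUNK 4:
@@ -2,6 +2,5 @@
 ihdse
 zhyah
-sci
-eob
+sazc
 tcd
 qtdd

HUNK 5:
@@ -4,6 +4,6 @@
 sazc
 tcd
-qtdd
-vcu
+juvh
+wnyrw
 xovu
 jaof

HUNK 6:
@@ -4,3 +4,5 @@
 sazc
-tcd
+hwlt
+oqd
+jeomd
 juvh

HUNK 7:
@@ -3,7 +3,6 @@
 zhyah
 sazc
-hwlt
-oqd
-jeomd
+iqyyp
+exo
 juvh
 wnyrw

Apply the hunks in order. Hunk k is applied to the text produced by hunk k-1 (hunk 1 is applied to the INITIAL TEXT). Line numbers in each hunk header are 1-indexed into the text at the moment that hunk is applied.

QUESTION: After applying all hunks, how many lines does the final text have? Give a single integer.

Answer: 11

Derivation:
Hunk 1: at line 3 remove [ejev,qmxe,qib] add [edtfc] -> 10 lines: vdx ihdse zhyah edtfc qmk rfyp vcu xovu jaof cyifr
Hunk 2: at line 3 remove [edtfc,qmk,rfyp] add [pgu,xnoqv,qtdd] -> 10 lines: vdx ihdse zhyah pgu xnoqv qtdd vcu xovu jaof cyifr
Hunk 3: at line 2 remove [pgu,xnoqv] add [sci,eob,tcd] -> 11 lines: vdx ihdse zhyah sci eob tcd qtdd vcu xovu jaof cyifr
Hunk 4: at line 2 remove [sci,eob] add [sazc] -> 10 lines: vdx ihdse zhyah sazc tcd qtdd vcu xovu jaof cyifr
Hunk 5: at line 4 remove [qtdd,vcu] add [juvh,wnyrw] -> 10 lines: vdx ihdse zhyah sazc tcd juvh wnyrw xovu jaof cyifr
Hunk 6: at line 4 remove [tcd] add [hwlt,oqd,jeomd] -> 12 lines: vdx ihdse zhyah sazc hwlt oqd jeomd juvh wnyrw xovu jaof cyifr
Hunk 7: at line 3 remove [hwlt,oqd,jeomd] add [iqyyp,exo] -> 11 lines: vdx ihdse zhyah sazc iqyyp exo juvh wnyrw xovu jaof cyifr
Final line count: 11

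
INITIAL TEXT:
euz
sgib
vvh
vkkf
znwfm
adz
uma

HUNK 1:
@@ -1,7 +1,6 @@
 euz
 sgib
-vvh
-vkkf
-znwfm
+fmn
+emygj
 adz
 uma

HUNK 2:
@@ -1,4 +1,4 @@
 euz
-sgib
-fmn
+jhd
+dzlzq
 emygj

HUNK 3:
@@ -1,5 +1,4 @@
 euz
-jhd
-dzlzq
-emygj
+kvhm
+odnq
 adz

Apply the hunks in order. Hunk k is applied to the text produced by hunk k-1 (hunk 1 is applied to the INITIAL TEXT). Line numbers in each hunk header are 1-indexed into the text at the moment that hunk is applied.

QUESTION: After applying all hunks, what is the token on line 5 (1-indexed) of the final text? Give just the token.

Answer: uma

Derivation:
Hunk 1: at line 1 remove [vvh,vkkf,znwfm] add [fmn,emygj] -> 6 lines: euz sgib fmn emygj adz uma
Hunk 2: at line 1 remove [sgib,fmn] add [jhd,dzlzq] -> 6 lines: euz jhd dzlzq emygj adz uma
Hunk 3: at line 1 remove [jhd,dzlzq,emygj] add [kvhm,odnq] -> 5 lines: euz kvhm odnq adz uma
Final line 5: uma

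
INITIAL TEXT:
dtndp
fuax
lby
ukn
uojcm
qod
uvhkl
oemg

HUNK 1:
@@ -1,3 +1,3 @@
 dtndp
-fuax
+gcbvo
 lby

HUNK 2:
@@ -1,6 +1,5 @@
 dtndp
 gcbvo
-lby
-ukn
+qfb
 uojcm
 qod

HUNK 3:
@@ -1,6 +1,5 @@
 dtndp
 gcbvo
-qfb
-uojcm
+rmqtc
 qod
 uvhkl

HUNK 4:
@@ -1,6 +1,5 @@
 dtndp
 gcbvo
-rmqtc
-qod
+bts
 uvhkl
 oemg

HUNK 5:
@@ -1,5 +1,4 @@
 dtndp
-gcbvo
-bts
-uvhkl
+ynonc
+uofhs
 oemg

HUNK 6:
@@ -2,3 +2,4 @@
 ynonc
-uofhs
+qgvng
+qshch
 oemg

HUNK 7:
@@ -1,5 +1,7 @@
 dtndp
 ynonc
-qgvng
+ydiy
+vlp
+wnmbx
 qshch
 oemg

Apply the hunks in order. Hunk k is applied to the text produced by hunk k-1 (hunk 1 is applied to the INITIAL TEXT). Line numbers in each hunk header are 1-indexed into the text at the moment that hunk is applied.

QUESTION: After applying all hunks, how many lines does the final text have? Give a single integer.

Hunk 1: at line 1 remove [fuax] add [gcbvo] -> 8 lines: dtndp gcbvo lby ukn uojcm qod uvhkl oemg
Hunk 2: at line 1 remove [lby,ukn] add [qfb] -> 7 lines: dtndp gcbvo qfb uojcm qod uvhkl oemg
Hunk 3: at line 1 remove [qfb,uojcm] add [rmqtc] -> 6 lines: dtndp gcbvo rmqtc qod uvhkl oemg
Hunk 4: at line 1 remove [rmqtc,qod] add [bts] -> 5 lines: dtndp gcbvo bts uvhkl oemg
Hunk 5: at line 1 remove [gcbvo,bts,uvhkl] add [ynonc,uofhs] -> 4 lines: dtndp ynonc uofhs oemg
Hunk 6: at line 2 remove [uofhs] add [qgvng,qshch] -> 5 lines: dtndp ynonc qgvng qshch oemg
Hunk 7: at line 1 remove [qgvng] add [ydiy,vlp,wnmbx] -> 7 lines: dtndp ynonc ydiy vlp wnmbx qshch oemg
Final line count: 7

Answer: 7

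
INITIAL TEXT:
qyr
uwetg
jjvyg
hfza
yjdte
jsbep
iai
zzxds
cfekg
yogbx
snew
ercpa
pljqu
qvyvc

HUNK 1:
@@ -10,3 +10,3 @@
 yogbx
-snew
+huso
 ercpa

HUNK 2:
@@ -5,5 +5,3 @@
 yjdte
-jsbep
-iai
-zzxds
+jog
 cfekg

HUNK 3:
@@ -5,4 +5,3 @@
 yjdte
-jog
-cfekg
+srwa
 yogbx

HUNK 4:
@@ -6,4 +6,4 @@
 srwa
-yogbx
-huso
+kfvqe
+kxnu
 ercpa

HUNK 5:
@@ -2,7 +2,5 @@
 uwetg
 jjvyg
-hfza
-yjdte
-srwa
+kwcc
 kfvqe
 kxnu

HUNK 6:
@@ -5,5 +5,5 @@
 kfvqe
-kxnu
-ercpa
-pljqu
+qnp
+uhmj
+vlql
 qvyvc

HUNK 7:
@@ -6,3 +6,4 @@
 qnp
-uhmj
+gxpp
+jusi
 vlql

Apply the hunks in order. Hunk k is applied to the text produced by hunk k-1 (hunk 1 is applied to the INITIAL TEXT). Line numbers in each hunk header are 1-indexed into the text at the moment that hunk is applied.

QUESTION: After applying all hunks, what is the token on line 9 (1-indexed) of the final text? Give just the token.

Hunk 1: at line 10 remove [snew] add [huso] -> 14 lines: qyr uwetg jjvyg hfza yjdte jsbep iai zzxds cfekg yogbx huso ercpa pljqu qvyvc
Hunk 2: at line 5 remove [jsbep,iai,zzxds] add [jog] -> 12 lines: qyr uwetg jjvyg hfza yjdte jog cfekg yogbx huso ercpa pljqu qvyvc
Hunk 3: at line 5 remove [jog,cfekg] add [srwa] -> 11 lines: qyr uwetg jjvyg hfza yjdte srwa yogbx huso ercpa pljqu qvyvc
Hunk 4: at line 6 remove [yogbx,huso] add [kfvqe,kxnu] -> 11 lines: qyr uwetg jjvyg hfza yjdte srwa kfvqe kxnu ercpa pljqu qvyvc
Hunk 5: at line 2 remove [hfza,yjdte,srwa] add [kwcc] -> 9 lines: qyr uwetg jjvyg kwcc kfvqe kxnu ercpa pljqu qvyvc
Hunk 6: at line 5 remove [kxnu,ercpa,pljqu] add [qnp,uhmj,vlql] -> 9 lines: qyr uwetg jjvyg kwcc kfvqe qnp uhmj vlql qvyvc
Hunk 7: at line 6 remove [uhmj] add [gxpp,jusi] -> 10 lines: qyr uwetg jjvyg kwcc kfvqe qnp gxpp jusi vlql qvyvc
Final line 9: vlql

Answer: vlql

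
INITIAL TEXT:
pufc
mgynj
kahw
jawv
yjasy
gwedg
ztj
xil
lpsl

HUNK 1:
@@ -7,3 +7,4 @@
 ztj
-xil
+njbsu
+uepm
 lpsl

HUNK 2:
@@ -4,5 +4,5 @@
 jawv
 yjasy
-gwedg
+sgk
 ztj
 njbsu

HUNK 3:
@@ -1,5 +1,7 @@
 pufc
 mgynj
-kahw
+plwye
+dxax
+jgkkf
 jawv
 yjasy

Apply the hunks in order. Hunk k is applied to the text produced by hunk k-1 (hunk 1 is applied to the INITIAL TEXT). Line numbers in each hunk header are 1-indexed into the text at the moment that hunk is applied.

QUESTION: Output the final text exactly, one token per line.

Hunk 1: at line 7 remove [xil] add [njbsu,uepm] -> 10 lines: pufc mgynj kahw jawv yjasy gwedg ztj njbsu uepm lpsl
Hunk 2: at line 4 remove [gwedg] add [sgk] -> 10 lines: pufc mgynj kahw jawv yjasy sgk ztj njbsu uepm lpsl
Hunk 3: at line 1 remove [kahw] add [plwye,dxax,jgkkf] -> 12 lines: pufc mgynj plwye dxax jgkkf jawv yjasy sgk ztj njbsu uepm lpsl

Answer: pufc
mgynj
plwye
dxax
jgkkf
jawv
yjasy
sgk
ztj
njbsu
uepm
lpsl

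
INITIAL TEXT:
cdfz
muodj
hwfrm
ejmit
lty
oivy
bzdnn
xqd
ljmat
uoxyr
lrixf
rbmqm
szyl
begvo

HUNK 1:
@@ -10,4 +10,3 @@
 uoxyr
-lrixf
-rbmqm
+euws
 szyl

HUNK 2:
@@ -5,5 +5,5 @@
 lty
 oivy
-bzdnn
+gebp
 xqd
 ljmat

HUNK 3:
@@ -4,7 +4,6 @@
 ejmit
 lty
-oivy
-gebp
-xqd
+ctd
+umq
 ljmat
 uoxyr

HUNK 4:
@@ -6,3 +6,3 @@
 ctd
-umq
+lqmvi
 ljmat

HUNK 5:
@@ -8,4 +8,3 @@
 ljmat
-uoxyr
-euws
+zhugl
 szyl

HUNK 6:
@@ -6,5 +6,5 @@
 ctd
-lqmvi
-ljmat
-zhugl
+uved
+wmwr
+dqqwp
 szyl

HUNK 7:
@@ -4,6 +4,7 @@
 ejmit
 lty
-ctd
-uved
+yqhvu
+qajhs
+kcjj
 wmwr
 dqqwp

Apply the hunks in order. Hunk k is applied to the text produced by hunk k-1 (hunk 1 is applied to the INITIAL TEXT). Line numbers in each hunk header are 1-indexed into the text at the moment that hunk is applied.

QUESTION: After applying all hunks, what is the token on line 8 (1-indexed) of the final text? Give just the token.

Hunk 1: at line 10 remove [lrixf,rbmqm] add [euws] -> 13 lines: cdfz muodj hwfrm ejmit lty oivy bzdnn xqd ljmat uoxyr euws szyl begvo
Hunk 2: at line 5 remove [bzdnn] add [gebp] -> 13 lines: cdfz muodj hwfrm ejmit lty oivy gebp xqd ljmat uoxyr euws szyl begvo
Hunk 3: at line 4 remove [oivy,gebp,xqd] add [ctd,umq] -> 12 lines: cdfz muodj hwfrm ejmit lty ctd umq ljmat uoxyr euws szyl begvo
Hunk 4: at line 6 remove [umq] add [lqmvi] -> 12 lines: cdfz muodj hwfrm ejmit lty ctd lqmvi ljmat uoxyr euws szyl begvo
Hunk 5: at line 8 remove [uoxyr,euws] add [zhugl] -> 11 lines: cdfz muodj hwfrm ejmit lty ctd lqmvi ljmat zhugl szyl begvo
Hunk 6: at line 6 remove [lqmvi,ljmat,zhugl] add [uved,wmwr,dqqwp] -> 11 lines: cdfz muodj hwfrm ejmit lty ctd uved wmwr dqqwp szyl begvo
Hunk 7: at line 4 remove [ctd,uved] add [yqhvu,qajhs,kcjj] -> 12 lines: cdfz muodj hwfrm ejmit lty yqhvu qajhs kcjj wmwr dqqwp szyl begvo
Final line 8: kcjj

Answer: kcjj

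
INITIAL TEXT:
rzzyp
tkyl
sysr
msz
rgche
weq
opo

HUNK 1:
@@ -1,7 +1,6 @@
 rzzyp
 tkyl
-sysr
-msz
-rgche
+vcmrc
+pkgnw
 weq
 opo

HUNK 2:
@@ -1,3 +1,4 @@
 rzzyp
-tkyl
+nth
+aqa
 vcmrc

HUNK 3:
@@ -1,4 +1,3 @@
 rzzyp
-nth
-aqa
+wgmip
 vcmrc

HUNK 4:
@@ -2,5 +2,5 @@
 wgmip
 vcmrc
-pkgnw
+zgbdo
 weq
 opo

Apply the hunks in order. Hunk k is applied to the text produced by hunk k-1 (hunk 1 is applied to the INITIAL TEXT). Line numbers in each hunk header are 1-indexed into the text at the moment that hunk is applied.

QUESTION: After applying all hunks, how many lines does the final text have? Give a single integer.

Answer: 6

Derivation:
Hunk 1: at line 1 remove [sysr,msz,rgche] add [vcmrc,pkgnw] -> 6 lines: rzzyp tkyl vcmrc pkgnw weq opo
Hunk 2: at line 1 remove [tkyl] add [nth,aqa] -> 7 lines: rzzyp nth aqa vcmrc pkgnw weq opo
Hunk 3: at line 1 remove [nth,aqa] add [wgmip] -> 6 lines: rzzyp wgmip vcmrc pkgnw weq opo
Hunk 4: at line 2 remove [pkgnw] add [zgbdo] -> 6 lines: rzzyp wgmip vcmrc zgbdo weq opo
Final line count: 6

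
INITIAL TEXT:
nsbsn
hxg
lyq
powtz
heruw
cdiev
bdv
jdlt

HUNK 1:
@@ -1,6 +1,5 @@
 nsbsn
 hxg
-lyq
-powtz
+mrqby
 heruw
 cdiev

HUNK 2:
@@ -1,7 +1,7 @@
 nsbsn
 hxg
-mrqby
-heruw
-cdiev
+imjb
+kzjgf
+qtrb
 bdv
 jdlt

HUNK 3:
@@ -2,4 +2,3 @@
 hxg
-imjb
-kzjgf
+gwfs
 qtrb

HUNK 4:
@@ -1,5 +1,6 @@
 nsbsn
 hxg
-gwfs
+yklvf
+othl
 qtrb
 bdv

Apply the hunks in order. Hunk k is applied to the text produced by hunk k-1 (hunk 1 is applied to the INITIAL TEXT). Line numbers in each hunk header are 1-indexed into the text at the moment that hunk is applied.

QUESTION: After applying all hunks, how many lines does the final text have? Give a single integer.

Answer: 7

Derivation:
Hunk 1: at line 1 remove [lyq,powtz] add [mrqby] -> 7 lines: nsbsn hxg mrqby heruw cdiev bdv jdlt
Hunk 2: at line 1 remove [mrqby,heruw,cdiev] add [imjb,kzjgf,qtrb] -> 7 lines: nsbsn hxg imjb kzjgf qtrb bdv jdlt
Hunk 3: at line 2 remove [imjb,kzjgf] add [gwfs] -> 6 lines: nsbsn hxg gwfs qtrb bdv jdlt
Hunk 4: at line 1 remove [gwfs] add [yklvf,othl] -> 7 lines: nsbsn hxg yklvf othl qtrb bdv jdlt
Final line count: 7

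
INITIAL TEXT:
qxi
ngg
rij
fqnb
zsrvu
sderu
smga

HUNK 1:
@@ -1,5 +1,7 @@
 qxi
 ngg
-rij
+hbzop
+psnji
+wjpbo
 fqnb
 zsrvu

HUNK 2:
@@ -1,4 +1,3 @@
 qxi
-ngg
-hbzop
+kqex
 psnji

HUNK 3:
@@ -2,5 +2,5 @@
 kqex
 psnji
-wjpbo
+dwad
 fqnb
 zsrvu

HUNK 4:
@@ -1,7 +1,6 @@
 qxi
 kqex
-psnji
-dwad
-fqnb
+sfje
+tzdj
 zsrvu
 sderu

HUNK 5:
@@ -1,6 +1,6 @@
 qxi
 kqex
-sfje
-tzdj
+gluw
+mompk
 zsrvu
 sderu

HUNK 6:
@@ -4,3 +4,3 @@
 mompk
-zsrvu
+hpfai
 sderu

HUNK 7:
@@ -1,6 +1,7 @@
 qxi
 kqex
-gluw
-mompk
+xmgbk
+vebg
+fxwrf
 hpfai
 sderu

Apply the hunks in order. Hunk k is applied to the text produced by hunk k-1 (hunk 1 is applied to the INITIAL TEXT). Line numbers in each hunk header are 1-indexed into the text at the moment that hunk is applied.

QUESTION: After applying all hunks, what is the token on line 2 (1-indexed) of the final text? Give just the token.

Answer: kqex

Derivation:
Hunk 1: at line 1 remove [rij] add [hbzop,psnji,wjpbo] -> 9 lines: qxi ngg hbzop psnji wjpbo fqnb zsrvu sderu smga
Hunk 2: at line 1 remove [ngg,hbzop] add [kqex] -> 8 lines: qxi kqex psnji wjpbo fqnb zsrvu sderu smga
Hunk 3: at line 2 remove [wjpbo] add [dwad] -> 8 lines: qxi kqex psnji dwad fqnb zsrvu sderu smga
Hunk 4: at line 1 remove [psnji,dwad,fqnb] add [sfje,tzdj] -> 7 lines: qxi kqex sfje tzdj zsrvu sderu smga
Hunk 5: at line 1 remove [sfje,tzdj] add [gluw,mompk] -> 7 lines: qxi kqex gluw mompk zsrvu sderu smga
Hunk 6: at line 4 remove [zsrvu] add [hpfai] -> 7 lines: qxi kqex gluw mompk hpfai sderu smga
Hunk 7: at line 1 remove [gluw,mompk] add [xmgbk,vebg,fxwrf] -> 8 lines: qxi kqex xmgbk vebg fxwrf hpfai sderu smga
Final line 2: kqex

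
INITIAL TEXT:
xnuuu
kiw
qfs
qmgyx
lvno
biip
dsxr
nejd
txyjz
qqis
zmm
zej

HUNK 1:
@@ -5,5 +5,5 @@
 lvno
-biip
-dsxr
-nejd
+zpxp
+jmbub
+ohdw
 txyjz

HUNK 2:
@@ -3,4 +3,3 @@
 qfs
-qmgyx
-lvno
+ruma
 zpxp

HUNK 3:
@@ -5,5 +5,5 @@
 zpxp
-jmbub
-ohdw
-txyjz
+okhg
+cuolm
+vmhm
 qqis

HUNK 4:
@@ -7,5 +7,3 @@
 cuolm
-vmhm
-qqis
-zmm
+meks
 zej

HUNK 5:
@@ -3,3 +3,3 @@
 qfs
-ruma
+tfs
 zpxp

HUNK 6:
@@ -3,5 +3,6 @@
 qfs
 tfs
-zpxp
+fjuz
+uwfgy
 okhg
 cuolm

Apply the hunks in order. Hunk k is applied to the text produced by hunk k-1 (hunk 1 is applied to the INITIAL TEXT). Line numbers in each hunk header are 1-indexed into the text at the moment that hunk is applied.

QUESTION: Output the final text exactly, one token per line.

Answer: xnuuu
kiw
qfs
tfs
fjuz
uwfgy
okhg
cuolm
meks
zej

Derivation:
Hunk 1: at line 5 remove [biip,dsxr,nejd] add [zpxp,jmbub,ohdw] -> 12 lines: xnuuu kiw qfs qmgyx lvno zpxp jmbub ohdw txyjz qqis zmm zej
Hunk 2: at line 3 remove [qmgyx,lvno] add [ruma] -> 11 lines: xnuuu kiw qfs ruma zpxp jmbub ohdw txyjz qqis zmm zej
Hunk 3: at line 5 remove [jmbub,ohdw,txyjz] add [okhg,cuolm,vmhm] -> 11 lines: xnuuu kiw qfs ruma zpxp okhg cuolm vmhm qqis zmm zej
Hunk 4: at line 7 remove [vmhm,qqis,zmm] add [meks] -> 9 lines: xnuuu kiw qfs ruma zpxp okhg cuolm meks zej
Hunk 5: at line 3 remove [ruma] add [tfs] -> 9 lines: xnuuu kiw qfs tfs zpxp okhg cuolm meks zej
Hunk 6: at line 3 remove [zpxp] add [fjuz,uwfgy] -> 10 lines: xnuuu kiw qfs tfs fjuz uwfgy okhg cuolm meks zej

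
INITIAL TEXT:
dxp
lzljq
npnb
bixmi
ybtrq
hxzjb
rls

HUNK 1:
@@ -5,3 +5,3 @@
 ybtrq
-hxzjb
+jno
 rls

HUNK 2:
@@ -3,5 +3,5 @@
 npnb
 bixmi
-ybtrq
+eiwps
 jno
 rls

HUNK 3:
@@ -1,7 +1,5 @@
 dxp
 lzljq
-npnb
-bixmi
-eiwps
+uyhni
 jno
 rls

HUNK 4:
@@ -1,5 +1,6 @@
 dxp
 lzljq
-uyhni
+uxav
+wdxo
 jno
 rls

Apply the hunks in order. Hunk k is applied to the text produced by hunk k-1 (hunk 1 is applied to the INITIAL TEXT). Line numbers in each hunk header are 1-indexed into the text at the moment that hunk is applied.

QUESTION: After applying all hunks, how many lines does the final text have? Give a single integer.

Answer: 6

Derivation:
Hunk 1: at line 5 remove [hxzjb] add [jno] -> 7 lines: dxp lzljq npnb bixmi ybtrq jno rls
Hunk 2: at line 3 remove [ybtrq] add [eiwps] -> 7 lines: dxp lzljq npnb bixmi eiwps jno rls
Hunk 3: at line 1 remove [npnb,bixmi,eiwps] add [uyhni] -> 5 lines: dxp lzljq uyhni jno rls
Hunk 4: at line 1 remove [uyhni] add [uxav,wdxo] -> 6 lines: dxp lzljq uxav wdxo jno rls
Final line count: 6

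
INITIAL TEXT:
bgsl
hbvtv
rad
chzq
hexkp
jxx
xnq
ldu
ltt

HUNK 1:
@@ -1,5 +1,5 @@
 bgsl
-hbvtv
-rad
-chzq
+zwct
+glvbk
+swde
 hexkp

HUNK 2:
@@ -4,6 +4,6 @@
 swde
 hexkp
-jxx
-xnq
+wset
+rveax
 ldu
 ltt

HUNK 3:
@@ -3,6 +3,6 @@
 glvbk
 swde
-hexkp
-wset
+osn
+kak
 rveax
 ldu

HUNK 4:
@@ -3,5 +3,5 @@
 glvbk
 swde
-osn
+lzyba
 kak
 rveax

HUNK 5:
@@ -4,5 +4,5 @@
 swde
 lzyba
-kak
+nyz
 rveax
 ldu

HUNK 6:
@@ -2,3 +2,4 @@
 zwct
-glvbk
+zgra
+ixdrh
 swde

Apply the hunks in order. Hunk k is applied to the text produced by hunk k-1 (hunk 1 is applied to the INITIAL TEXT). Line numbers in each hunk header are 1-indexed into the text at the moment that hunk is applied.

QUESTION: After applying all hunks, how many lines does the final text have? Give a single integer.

Hunk 1: at line 1 remove [hbvtv,rad,chzq] add [zwct,glvbk,swde] -> 9 lines: bgsl zwct glvbk swde hexkp jxx xnq ldu ltt
Hunk 2: at line 4 remove [jxx,xnq] add [wset,rveax] -> 9 lines: bgsl zwct glvbk swde hexkp wset rveax ldu ltt
Hunk 3: at line 3 remove [hexkp,wset] add [osn,kak] -> 9 lines: bgsl zwct glvbk swde osn kak rveax ldu ltt
Hunk 4: at line 3 remove [osn] add [lzyba] -> 9 lines: bgsl zwct glvbk swde lzyba kak rveax ldu ltt
Hunk 5: at line 4 remove [kak] add [nyz] -> 9 lines: bgsl zwct glvbk swde lzyba nyz rveax ldu ltt
Hunk 6: at line 2 remove [glvbk] add [zgra,ixdrh] -> 10 lines: bgsl zwct zgra ixdrh swde lzyba nyz rveax ldu ltt
Final line count: 10

Answer: 10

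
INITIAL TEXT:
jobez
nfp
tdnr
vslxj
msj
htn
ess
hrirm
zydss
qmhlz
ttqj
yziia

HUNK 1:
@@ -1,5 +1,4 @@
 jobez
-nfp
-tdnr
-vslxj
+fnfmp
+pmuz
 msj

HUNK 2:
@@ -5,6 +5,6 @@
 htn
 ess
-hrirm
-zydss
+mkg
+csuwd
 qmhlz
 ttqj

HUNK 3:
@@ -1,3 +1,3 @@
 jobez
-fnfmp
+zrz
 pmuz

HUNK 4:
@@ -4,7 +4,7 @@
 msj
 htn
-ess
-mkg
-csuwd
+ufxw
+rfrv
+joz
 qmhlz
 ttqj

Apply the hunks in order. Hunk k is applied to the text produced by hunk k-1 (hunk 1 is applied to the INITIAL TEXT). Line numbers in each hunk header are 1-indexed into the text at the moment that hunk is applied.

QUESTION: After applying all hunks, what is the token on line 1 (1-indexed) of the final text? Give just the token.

Hunk 1: at line 1 remove [nfp,tdnr,vslxj] add [fnfmp,pmuz] -> 11 lines: jobez fnfmp pmuz msj htn ess hrirm zydss qmhlz ttqj yziia
Hunk 2: at line 5 remove [hrirm,zydss] add [mkg,csuwd] -> 11 lines: jobez fnfmp pmuz msj htn ess mkg csuwd qmhlz ttqj yziia
Hunk 3: at line 1 remove [fnfmp] add [zrz] -> 11 lines: jobez zrz pmuz msj htn ess mkg csuwd qmhlz ttqj yziia
Hunk 4: at line 4 remove [ess,mkg,csuwd] add [ufxw,rfrv,joz] -> 11 lines: jobez zrz pmuz msj htn ufxw rfrv joz qmhlz ttqj yziia
Final line 1: jobez

Answer: jobez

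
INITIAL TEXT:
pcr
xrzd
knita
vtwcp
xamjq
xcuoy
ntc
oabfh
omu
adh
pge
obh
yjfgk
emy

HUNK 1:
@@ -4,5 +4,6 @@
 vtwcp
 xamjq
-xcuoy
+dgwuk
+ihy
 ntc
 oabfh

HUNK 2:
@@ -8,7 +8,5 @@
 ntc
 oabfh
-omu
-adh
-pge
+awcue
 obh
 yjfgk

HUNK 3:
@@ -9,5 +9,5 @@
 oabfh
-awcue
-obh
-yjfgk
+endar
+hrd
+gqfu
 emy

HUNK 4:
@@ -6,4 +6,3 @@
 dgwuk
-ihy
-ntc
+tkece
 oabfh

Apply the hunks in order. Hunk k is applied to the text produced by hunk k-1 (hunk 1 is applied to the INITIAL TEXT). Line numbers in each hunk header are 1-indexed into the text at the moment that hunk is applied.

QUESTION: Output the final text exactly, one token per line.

Answer: pcr
xrzd
knita
vtwcp
xamjq
dgwuk
tkece
oabfh
endar
hrd
gqfu
emy

Derivation:
Hunk 1: at line 4 remove [xcuoy] add [dgwuk,ihy] -> 15 lines: pcr xrzd knita vtwcp xamjq dgwuk ihy ntc oabfh omu adh pge obh yjfgk emy
Hunk 2: at line 8 remove [omu,adh,pge] add [awcue] -> 13 lines: pcr xrzd knita vtwcp xamjq dgwuk ihy ntc oabfh awcue obh yjfgk emy
Hunk 3: at line 9 remove [awcue,obh,yjfgk] add [endar,hrd,gqfu] -> 13 lines: pcr xrzd knita vtwcp xamjq dgwuk ihy ntc oabfh endar hrd gqfu emy
Hunk 4: at line 6 remove [ihy,ntc] add [tkece] -> 12 lines: pcr xrzd knita vtwcp xamjq dgwuk tkece oabfh endar hrd gqfu emy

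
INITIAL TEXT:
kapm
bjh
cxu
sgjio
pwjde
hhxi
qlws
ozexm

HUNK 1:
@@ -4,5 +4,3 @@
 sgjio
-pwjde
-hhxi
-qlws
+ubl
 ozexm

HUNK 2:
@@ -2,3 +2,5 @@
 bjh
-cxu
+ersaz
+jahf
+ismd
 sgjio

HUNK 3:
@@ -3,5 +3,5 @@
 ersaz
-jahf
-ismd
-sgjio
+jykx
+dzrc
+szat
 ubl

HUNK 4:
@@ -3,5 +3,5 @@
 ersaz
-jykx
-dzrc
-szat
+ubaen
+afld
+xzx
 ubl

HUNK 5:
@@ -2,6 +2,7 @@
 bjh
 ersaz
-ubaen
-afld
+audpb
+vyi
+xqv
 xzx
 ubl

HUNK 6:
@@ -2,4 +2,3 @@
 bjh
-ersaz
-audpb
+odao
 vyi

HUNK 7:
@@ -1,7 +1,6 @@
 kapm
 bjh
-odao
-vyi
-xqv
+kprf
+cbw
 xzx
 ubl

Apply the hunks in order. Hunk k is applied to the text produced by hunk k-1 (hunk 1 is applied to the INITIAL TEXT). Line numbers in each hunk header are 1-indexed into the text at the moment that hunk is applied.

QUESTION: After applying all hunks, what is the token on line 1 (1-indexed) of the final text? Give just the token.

Answer: kapm

Derivation:
Hunk 1: at line 4 remove [pwjde,hhxi,qlws] add [ubl] -> 6 lines: kapm bjh cxu sgjio ubl ozexm
Hunk 2: at line 2 remove [cxu] add [ersaz,jahf,ismd] -> 8 lines: kapm bjh ersaz jahf ismd sgjio ubl ozexm
Hunk 3: at line 3 remove [jahf,ismd,sgjio] add [jykx,dzrc,szat] -> 8 lines: kapm bjh ersaz jykx dzrc szat ubl ozexm
Hunk 4: at line 3 remove [jykx,dzrc,szat] add [ubaen,afld,xzx] -> 8 lines: kapm bjh ersaz ubaen afld xzx ubl ozexm
Hunk 5: at line 2 remove [ubaen,afld] add [audpb,vyi,xqv] -> 9 lines: kapm bjh ersaz audpb vyi xqv xzx ubl ozexm
Hunk 6: at line 2 remove [ersaz,audpb] add [odao] -> 8 lines: kapm bjh odao vyi xqv xzx ubl ozexm
Hunk 7: at line 1 remove [odao,vyi,xqv] add [kprf,cbw] -> 7 lines: kapm bjh kprf cbw xzx ubl ozexm
Final line 1: kapm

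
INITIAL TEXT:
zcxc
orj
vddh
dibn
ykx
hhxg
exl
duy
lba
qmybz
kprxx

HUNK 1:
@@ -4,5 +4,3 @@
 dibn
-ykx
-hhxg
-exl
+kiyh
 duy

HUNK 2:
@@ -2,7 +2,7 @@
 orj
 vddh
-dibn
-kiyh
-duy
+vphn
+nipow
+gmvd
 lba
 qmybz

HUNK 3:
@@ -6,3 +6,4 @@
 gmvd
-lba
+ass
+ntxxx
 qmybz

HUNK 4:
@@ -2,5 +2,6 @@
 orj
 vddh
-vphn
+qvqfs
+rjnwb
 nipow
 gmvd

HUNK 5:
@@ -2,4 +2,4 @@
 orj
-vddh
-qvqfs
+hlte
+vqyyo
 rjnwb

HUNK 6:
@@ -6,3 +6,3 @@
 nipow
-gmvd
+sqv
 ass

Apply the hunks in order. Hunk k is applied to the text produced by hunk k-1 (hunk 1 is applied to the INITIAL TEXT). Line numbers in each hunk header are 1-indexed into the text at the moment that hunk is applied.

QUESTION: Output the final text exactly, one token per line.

Answer: zcxc
orj
hlte
vqyyo
rjnwb
nipow
sqv
ass
ntxxx
qmybz
kprxx

Derivation:
Hunk 1: at line 4 remove [ykx,hhxg,exl] add [kiyh] -> 9 lines: zcxc orj vddh dibn kiyh duy lba qmybz kprxx
Hunk 2: at line 2 remove [dibn,kiyh,duy] add [vphn,nipow,gmvd] -> 9 lines: zcxc orj vddh vphn nipow gmvd lba qmybz kprxx
Hunk 3: at line 6 remove [lba] add [ass,ntxxx] -> 10 lines: zcxc orj vddh vphn nipow gmvd ass ntxxx qmybz kprxx
Hunk 4: at line 2 remove [vphn] add [qvqfs,rjnwb] -> 11 lines: zcxc orj vddh qvqfs rjnwb nipow gmvd ass ntxxx qmybz kprxx
Hunk 5: at line 2 remove [vddh,qvqfs] add [hlte,vqyyo] -> 11 lines: zcxc orj hlte vqyyo rjnwb nipow gmvd ass ntxxx qmybz kprxx
Hunk 6: at line 6 remove [gmvd] add [sqv] -> 11 lines: zcxc orj hlte vqyyo rjnwb nipow sqv ass ntxxx qmybz kprxx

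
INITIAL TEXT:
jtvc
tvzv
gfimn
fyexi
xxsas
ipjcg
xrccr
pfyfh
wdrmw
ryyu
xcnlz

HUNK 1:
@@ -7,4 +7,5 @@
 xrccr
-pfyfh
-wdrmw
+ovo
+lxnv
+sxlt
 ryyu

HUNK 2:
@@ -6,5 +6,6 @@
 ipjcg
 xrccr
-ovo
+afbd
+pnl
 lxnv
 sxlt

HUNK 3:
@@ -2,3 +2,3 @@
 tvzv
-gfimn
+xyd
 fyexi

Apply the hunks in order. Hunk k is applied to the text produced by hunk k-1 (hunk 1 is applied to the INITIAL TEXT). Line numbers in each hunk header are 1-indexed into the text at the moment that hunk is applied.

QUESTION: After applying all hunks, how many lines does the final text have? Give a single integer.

Hunk 1: at line 7 remove [pfyfh,wdrmw] add [ovo,lxnv,sxlt] -> 12 lines: jtvc tvzv gfimn fyexi xxsas ipjcg xrccr ovo lxnv sxlt ryyu xcnlz
Hunk 2: at line 6 remove [ovo] add [afbd,pnl] -> 13 lines: jtvc tvzv gfimn fyexi xxsas ipjcg xrccr afbd pnl lxnv sxlt ryyu xcnlz
Hunk 3: at line 2 remove [gfimn] add [xyd] -> 13 lines: jtvc tvzv xyd fyexi xxsas ipjcg xrccr afbd pnl lxnv sxlt ryyu xcnlz
Final line count: 13

Answer: 13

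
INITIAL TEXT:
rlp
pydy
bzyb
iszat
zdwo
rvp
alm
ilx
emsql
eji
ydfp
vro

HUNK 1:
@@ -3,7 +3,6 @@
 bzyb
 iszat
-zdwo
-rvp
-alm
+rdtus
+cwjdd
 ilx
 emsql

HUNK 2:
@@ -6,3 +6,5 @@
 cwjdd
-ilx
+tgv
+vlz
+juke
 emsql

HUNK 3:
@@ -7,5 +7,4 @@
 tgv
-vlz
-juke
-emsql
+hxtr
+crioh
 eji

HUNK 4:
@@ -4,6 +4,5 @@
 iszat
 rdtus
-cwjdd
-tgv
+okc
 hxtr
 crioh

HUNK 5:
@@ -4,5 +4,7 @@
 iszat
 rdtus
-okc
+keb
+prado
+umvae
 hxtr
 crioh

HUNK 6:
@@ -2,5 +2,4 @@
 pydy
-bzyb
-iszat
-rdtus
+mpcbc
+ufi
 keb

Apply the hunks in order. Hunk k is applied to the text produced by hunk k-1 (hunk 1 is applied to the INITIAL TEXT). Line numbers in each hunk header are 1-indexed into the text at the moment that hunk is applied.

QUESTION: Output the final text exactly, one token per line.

Hunk 1: at line 3 remove [zdwo,rvp,alm] add [rdtus,cwjdd] -> 11 lines: rlp pydy bzyb iszat rdtus cwjdd ilx emsql eji ydfp vro
Hunk 2: at line 6 remove [ilx] add [tgv,vlz,juke] -> 13 lines: rlp pydy bzyb iszat rdtus cwjdd tgv vlz juke emsql eji ydfp vro
Hunk 3: at line 7 remove [vlz,juke,emsql] add [hxtr,crioh] -> 12 lines: rlp pydy bzyb iszat rdtus cwjdd tgv hxtr crioh eji ydfp vro
Hunk 4: at line 4 remove [cwjdd,tgv] add [okc] -> 11 lines: rlp pydy bzyb iszat rdtus okc hxtr crioh eji ydfp vro
Hunk 5: at line 4 remove [okc] add [keb,prado,umvae] -> 13 lines: rlp pydy bzyb iszat rdtus keb prado umvae hxtr crioh eji ydfp vro
Hunk 6: at line 2 remove [bzyb,iszat,rdtus] add [mpcbc,ufi] -> 12 lines: rlp pydy mpcbc ufi keb prado umvae hxtr crioh eji ydfp vro

Answer: rlp
pydy
mpcbc
ufi
keb
prado
umvae
hxtr
crioh
eji
ydfp
vro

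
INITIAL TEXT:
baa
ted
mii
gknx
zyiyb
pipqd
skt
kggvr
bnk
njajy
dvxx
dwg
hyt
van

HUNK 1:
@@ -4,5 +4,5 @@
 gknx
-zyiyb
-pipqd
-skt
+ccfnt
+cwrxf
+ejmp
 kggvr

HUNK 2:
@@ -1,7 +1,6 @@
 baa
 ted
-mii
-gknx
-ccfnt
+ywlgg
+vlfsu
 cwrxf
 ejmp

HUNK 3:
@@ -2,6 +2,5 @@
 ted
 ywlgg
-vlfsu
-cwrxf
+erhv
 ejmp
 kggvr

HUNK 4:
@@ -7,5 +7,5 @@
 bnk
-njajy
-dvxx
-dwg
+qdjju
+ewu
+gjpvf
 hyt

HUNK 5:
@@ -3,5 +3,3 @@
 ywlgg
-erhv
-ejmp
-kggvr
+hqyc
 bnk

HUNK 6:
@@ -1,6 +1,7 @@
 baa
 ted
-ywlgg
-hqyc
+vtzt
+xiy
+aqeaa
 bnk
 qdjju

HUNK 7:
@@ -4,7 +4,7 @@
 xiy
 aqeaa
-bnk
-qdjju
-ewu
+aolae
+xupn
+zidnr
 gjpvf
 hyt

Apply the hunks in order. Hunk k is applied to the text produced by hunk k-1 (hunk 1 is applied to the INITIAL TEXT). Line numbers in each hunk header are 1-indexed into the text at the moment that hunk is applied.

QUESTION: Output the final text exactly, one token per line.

Answer: baa
ted
vtzt
xiy
aqeaa
aolae
xupn
zidnr
gjpvf
hyt
van

Derivation:
Hunk 1: at line 4 remove [zyiyb,pipqd,skt] add [ccfnt,cwrxf,ejmp] -> 14 lines: baa ted mii gknx ccfnt cwrxf ejmp kggvr bnk njajy dvxx dwg hyt van
Hunk 2: at line 1 remove [mii,gknx,ccfnt] add [ywlgg,vlfsu] -> 13 lines: baa ted ywlgg vlfsu cwrxf ejmp kggvr bnk njajy dvxx dwg hyt van
Hunk 3: at line 2 remove [vlfsu,cwrxf] add [erhv] -> 12 lines: baa ted ywlgg erhv ejmp kggvr bnk njajy dvxx dwg hyt van
Hunk 4: at line 7 remove [njajy,dvxx,dwg] add [qdjju,ewu,gjpvf] -> 12 lines: baa ted ywlgg erhv ejmp kggvr bnk qdjju ewu gjpvf hyt van
Hunk 5: at line 3 remove [erhv,ejmp,kggvr] add [hqyc] -> 10 lines: baa ted ywlgg hqyc bnk qdjju ewu gjpvf hyt van
Hunk 6: at line 1 remove [ywlgg,hqyc] add [vtzt,xiy,aqeaa] -> 11 lines: baa ted vtzt xiy aqeaa bnk qdjju ewu gjpvf hyt van
Hunk 7: at line 4 remove [bnk,qdjju,ewu] add [aolae,xupn,zidnr] -> 11 lines: baa ted vtzt xiy aqeaa aolae xupn zidnr gjpvf hyt van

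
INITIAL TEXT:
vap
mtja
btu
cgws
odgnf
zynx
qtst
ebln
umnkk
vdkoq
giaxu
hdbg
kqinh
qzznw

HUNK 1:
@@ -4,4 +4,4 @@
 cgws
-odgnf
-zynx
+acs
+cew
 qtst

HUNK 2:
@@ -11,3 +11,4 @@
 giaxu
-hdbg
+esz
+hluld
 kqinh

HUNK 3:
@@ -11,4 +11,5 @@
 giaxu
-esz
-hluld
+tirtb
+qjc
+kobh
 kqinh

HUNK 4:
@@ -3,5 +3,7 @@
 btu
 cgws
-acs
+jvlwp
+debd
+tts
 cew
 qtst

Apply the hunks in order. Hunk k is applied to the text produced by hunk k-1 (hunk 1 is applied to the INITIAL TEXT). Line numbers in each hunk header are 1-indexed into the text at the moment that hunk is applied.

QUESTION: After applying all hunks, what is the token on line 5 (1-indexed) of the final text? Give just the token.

Hunk 1: at line 4 remove [odgnf,zynx] add [acs,cew] -> 14 lines: vap mtja btu cgws acs cew qtst ebln umnkk vdkoq giaxu hdbg kqinh qzznw
Hunk 2: at line 11 remove [hdbg] add [esz,hluld] -> 15 lines: vap mtja btu cgws acs cew qtst ebln umnkk vdkoq giaxu esz hluld kqinh qzznw
Hunk 3: at line 11 remove [esz,hluld] add [tirtb,qjc,kobh] -> 16 lines: vap mtja btu cgws acs cew qtst ebln umnkk vdkoq giaxu tirtb qjc kobh kqinh qzznw
Hunk 4: at line 3 remove [acs] add [jvlwp,debd,tts] -> 18 lines: vap mtja btu cgws jvlwp debd tts cew qtst ebln umnkk vdkoq giaxu tirtb qjc kobh kqinh qzznw
Final line 5: jvlwp

Answer: jvlwp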